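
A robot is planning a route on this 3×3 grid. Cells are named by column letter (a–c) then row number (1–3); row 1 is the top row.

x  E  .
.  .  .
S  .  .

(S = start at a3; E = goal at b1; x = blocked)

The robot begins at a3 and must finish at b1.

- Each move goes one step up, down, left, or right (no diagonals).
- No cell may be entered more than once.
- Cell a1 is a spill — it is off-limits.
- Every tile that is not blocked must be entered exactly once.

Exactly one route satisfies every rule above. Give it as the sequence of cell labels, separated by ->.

Need to visit all 8 open cells exactly once, starting at a3 and ending at b1.
Cell c3 has only two open neighbours (c2 and b3), so the path must pass straight through it: one of those is the cell it's entered from and the other is where it exits.
Route from a3: up to a2, right to b2, down to b3, right to c3, 2× up (reaching c1), left to b1 — 7 moves in all.
Check: all 8 open cells covered.

a3 -> a2 -> b2 -> b3 -> c3 -> c2 -> c1 -> b1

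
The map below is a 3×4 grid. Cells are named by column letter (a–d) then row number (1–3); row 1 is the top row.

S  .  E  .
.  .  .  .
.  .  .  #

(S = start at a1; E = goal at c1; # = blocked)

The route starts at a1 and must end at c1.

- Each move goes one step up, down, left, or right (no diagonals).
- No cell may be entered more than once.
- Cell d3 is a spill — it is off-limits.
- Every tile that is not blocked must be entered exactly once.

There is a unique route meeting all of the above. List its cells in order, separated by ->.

a1 -> b1 -> b2 -> a2 -> a3 -> b3 -> c3 -> c2 -> d2 -> d1 -> c1

Need to visit all 11 open cells exactly once, starting at a1 and ending at c1.
Cell d2 has only two open neighbours (d1 and c2), so the path must pass straight through it: one of those is the cell it's entered from and the other is where it exits.
Route from a1: right to b1, down to b2, left to a2, down to a3, 2× right (reaching c3), up to c2, right to d2, up to d1, left to c1 — 10 moves in all.
Check: all 11 open cells covered.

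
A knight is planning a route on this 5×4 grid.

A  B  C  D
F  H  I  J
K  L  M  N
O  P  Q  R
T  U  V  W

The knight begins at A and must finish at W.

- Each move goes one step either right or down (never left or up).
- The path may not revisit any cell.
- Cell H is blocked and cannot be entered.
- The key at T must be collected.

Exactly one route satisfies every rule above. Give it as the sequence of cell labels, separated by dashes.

Moves only go right or down, so the column and row indices never decrease.
Route from A: 4× down (reaching T), 3× right (reaching W) — 7 moves in all.
Check: all required cells visited.

A - F - K - O - T - U - V - W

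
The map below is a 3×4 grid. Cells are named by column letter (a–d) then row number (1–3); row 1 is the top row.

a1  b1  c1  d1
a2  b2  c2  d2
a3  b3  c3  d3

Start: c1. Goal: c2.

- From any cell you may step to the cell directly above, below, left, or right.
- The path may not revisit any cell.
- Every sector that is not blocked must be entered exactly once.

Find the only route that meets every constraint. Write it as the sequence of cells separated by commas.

c1, d1, d2, d3, c3, b3, a3, a2, a1, b1, b2, c2

Need to visit all 12 open cells exactly once, starting at c1 and ending at c2.
Cell d3 has only two open neighbours (d2 and c3), so the path must pass straight through it: one of those is the cell it's entered from and the other is where it exits.
Route from c1: right 1 to d1, down 2 to d3, left 3 to a3, up 2 to a1, right 1 to b1, down 1 to b2, right 1 to c2 — 11 moves in all.
Check: all 12 open cells covered.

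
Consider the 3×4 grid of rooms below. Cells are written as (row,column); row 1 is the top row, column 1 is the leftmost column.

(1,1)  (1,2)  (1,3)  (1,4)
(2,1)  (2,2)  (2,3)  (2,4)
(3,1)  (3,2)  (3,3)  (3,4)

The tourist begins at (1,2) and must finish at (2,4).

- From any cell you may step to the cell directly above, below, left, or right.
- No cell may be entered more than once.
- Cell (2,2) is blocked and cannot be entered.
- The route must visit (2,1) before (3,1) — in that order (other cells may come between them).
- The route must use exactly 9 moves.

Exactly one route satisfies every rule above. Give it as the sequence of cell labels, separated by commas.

The waypoints must appear in the order (2,1), (3,1), with no cell reused.
Route from (1,2): left to (1,1), 2× down (reaching (3,1)), 2× right (reaching (3,3)), 2× up (reaching (1,3)), right to (1,4), down to (2,4) — 9 moves in all.
Check: order respected ((2,1) at step 2, (3,1) at step 3); 9 moves as required.

(1,2), (1,1), (2,1), (3,1), (3,2), (3,3), (2,3), (1,3), (1,4), (2,4)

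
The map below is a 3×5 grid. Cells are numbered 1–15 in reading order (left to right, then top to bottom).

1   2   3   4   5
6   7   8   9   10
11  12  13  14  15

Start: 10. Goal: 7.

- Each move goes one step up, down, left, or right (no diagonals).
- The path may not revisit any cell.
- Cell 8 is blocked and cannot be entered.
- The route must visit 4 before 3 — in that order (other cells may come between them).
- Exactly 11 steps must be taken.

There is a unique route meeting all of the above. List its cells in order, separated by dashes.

10 - 15 - 14 - 9 - 4 - 3 - 2 - 1 - 6 - 11 - 12 - 7

The waypoints must appear in the order 4, 3, with no cell reused.
Route from 10: down to 15, left to 14, 2× up (reaching 4), 3× left (reaching 1), 2× down (reaching 11), right to 12, up to 7 — 11 moves in all.
Check: order respected (4 at step 4, 3 at step 5); 11 moves as required.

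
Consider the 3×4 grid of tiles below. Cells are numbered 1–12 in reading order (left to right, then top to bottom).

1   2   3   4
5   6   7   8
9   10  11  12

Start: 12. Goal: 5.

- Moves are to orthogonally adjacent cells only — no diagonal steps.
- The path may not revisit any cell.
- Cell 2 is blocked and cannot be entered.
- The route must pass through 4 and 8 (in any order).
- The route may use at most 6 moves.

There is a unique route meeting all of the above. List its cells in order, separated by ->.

12 -> 8 -> 4 -> 3 -> 7 -> 6 -> 5

Any route must reach 4 and 8 and still end at 5 within 6 moves, so the order of the required stops is forced.
Route from 12: 2× up (reaching 4), left to 3, down to 7, 2× left (reaching 5) — 6 moves in all.
Check: all required cells visited; 6 ≤ 6 moves.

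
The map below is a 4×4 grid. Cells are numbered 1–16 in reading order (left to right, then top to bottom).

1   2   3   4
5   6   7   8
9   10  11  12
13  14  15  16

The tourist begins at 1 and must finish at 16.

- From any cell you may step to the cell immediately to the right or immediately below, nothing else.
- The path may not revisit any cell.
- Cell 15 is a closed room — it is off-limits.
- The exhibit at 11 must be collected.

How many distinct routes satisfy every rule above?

6

A right/down-only route from 1 to 16 makes exactly 3 down-moves and 3 right-moves in some order.
With no other constraints that would be C(6,3) = 20 routes.
Split at 11 and multiply the segment counts (each segment already excludes blocked cells): 1→11: 6; 11→16: 1; product = 6.
That gives 6 routes.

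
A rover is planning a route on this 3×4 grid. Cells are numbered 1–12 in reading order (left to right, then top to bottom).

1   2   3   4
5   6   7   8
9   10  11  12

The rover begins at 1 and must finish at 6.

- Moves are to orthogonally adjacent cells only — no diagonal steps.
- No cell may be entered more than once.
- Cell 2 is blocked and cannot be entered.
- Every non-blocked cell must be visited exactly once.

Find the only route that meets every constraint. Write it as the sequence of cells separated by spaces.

1 5 9 10 11 12 8 4 3 7 6

Need to visit all 11 open cells exactly once, starting at 1 and ending at 6.
Cell 3 has only two open neighbours (7 and 4), so the path must pass straight through it: one of those is the cell it's entered from and the other is where it exits.
Route from 1: 2× down (reaching 9), 3× right (reaching 12), 2× up (reaching 4), left to 3, down to 7, left to 6 — 10 moves in all.
Check: all 11 open cells covered.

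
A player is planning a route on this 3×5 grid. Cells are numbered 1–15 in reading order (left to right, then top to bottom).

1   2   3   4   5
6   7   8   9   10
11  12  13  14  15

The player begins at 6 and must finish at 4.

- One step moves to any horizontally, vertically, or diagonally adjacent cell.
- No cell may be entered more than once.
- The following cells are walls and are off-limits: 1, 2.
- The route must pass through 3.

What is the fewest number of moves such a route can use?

Any route passes through 3 somewhere between 6 and 4. Summing Chebyshev distances along the two legs (6 → 3 → 4) gives a lower bound of 2 + 1 = 3 moves.
A route of 3 moves achieves this: 6 → 7 → 3 → 4.
Since 3 matches the lower bound, it is optimal.

3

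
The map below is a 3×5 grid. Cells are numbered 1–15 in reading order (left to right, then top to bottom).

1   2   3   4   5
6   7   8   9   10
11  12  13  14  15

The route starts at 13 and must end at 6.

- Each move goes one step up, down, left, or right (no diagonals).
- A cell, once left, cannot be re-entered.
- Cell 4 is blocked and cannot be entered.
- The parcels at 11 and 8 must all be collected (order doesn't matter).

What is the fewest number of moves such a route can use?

Any route passes through 11 and 8 in some order between 13 and 6. Summing Manhattan distances along each leg and taking the cheapest ordering (13 → 8 → 11 → 6) gives a lower bound of 1 + 3 + 1 = 5 moves.
A route of 5 moves achieves this: 13 → 8 → 7 → 12 → 11 → 6.
Since 5 matches the lower bound, it is optimal.

5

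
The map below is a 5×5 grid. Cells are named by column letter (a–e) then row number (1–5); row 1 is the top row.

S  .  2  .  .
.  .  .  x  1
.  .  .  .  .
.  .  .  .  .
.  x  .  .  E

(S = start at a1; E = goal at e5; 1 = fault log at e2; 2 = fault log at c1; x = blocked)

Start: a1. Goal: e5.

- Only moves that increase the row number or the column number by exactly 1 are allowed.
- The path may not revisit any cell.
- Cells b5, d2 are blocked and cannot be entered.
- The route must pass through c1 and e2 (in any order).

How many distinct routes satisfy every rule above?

A right/down-only route from a1 to e5 makes exactly 4 down-moves and 4 right-moves in some order.
With no other constraints that would be C(8,4) = 70 routes.
A monotone route can only reach the required cells in the order c1, e2, so split there and multiply the segment counts (each segment already excludes blocked cells): a1→c1: 1; c1→e2: 1; e2→e5: 1; product = 1.
That gives 1 route.

1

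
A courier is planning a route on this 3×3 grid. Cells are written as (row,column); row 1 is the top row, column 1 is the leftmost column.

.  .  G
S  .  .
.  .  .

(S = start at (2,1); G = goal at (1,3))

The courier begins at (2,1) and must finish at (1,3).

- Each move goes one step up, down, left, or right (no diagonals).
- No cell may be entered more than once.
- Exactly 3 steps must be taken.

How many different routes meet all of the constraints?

3

Need simple routes of exactly 3 moves from (2,1) to (1,3) (Manhattan distance 3, so 0 moves are spent on a detour and 0 undoing it).
Enumerating: (2,1) (1,1) (1,2) (1,3) | (2,1) (2,2) (1,2) (1,3) | (2,1) (2,2) (2,3) (1,3).
That gives 3 routes.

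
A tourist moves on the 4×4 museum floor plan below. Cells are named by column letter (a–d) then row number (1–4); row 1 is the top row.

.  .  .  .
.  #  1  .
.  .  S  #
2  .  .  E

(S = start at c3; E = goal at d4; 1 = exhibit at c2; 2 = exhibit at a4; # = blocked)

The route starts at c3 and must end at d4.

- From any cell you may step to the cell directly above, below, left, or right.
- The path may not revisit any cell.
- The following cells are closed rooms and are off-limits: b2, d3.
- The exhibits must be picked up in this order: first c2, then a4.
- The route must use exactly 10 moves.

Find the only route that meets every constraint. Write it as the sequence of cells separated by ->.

c3 -> c2 -> c1 -> b1 -> a1 -> a2 -> a3 -> a4 -> b4 -> c4 -> d4

The waypoints must appear in the order c2, a4, with no cell reused.
Route from c3: up 2 to c1, left 2 to a1, down 3 to a4, right 3 to d4 — 10 moves in all.
Check: order respected (1 at step 1, 2 at step 7); 10 moves as required.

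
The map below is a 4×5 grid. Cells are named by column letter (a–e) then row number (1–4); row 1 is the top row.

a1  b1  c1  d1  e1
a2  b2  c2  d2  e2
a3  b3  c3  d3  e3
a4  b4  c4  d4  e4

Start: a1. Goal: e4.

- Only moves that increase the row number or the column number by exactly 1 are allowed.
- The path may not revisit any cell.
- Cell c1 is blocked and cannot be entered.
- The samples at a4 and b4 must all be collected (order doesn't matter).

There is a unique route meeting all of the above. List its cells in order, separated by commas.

a1, a2, a3, a4, b4, c4, d4, e4

Moves only go right or down, so the column and row indices never decrease.
Route from a1: 3× down (reaching a4), 4× right (reaching e4) — 7 moves in all.
Check: all required cells visited.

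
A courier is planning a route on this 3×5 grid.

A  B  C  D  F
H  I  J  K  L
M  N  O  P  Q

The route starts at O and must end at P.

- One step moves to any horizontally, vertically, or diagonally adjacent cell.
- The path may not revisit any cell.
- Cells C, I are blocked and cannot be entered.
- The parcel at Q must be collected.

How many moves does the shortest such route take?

3

Any route passes through Q somewhere between O and P. Summing Chebyshev distances along the two legs (O → Q → P) gives a lower bound of 2 + 1 = 3 moves.
A route of 3 moves achieves this: O → K → Q → P.
Since 3 matches the lower bound, it is optimal.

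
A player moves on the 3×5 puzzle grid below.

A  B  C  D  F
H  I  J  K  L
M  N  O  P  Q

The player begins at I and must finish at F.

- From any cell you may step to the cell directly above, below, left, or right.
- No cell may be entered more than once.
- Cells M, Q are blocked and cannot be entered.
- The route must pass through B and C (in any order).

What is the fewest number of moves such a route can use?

4

Any route passes through B and C in some order between I and F. Summing Manhattan distances along each leg and taking the cheapest ordering (I → B → C → F) gives a lower bound of 1 + 1 + 2 = 4 moves.
A route of 4 moves achieves this: I → B → C → D → F.
Since 4 matches the lower bound, it is optimal.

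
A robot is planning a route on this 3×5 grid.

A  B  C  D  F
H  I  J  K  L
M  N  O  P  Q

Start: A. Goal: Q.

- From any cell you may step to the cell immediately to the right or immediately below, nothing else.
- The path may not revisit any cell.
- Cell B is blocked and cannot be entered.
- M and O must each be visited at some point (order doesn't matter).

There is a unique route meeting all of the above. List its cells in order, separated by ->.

A -> H -> M -> N -> O -> P -> Q

Moves only go right or down, so the column and row indices never decrease.
Route from A: 2× down (reaching M), 4× right (reaching Q) — 6 moves in all.
Check: all required cells visited.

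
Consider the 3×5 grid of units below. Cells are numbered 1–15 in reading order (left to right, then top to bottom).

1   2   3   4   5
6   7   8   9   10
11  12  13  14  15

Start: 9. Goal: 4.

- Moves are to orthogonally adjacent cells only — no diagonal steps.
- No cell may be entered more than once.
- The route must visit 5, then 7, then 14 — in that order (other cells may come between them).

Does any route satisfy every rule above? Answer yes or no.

no

Ignoring the required order, 6 revisit-free routes from 9 to 4 pass through all of 5, 7, and 14; the waypoint orders that occur are 7 → 14 → 5 (6) — never 5 → 7 → 14.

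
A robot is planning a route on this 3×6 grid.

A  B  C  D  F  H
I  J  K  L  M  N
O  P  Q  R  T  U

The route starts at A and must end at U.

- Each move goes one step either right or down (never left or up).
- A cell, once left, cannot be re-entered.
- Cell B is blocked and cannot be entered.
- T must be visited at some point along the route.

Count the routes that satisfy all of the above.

A right/down-only route from A to U makes exactly 2 down-moves and 5 right-moves in some order.
With no other constraints that would be C(7,2) = 21 routes.
Split at T and multiply the segment counts (each segment already excludes blocked cells): A→T: 5; T→U: 1; product = 5.
That gives 5 routes.

5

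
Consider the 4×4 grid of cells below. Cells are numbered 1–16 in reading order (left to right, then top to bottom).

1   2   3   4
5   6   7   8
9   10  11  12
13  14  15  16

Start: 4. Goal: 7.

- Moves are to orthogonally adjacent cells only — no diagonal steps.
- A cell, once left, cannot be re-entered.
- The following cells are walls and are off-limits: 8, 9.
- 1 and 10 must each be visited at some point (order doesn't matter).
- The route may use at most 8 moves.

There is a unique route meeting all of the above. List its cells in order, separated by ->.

4 -> 3 -> 2 -> 1 -> 5 -> 6 -> 10 -> 11 -> 7

The 8-move cap with required stops at 1, 10 leaves no slack for detours.
Route from 4: 3× left (reaching 1), down to 5, right to 6, down to 10, right to 11, up to 7 — 8 moves in all.
Check: all required cells visited; 8 ≤ 8 moves.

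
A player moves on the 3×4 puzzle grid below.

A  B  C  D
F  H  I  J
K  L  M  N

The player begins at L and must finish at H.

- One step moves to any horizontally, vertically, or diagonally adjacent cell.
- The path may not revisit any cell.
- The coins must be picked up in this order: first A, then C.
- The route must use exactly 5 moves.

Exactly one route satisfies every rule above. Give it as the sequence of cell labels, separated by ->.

L -> F -> A -> B -> C -> H

The waypoints must appear in the order A, C, with no cell reused.
Route from L: up-left to F, up to A, 2× right (reaching C), down-left to H — 5 moves in all.
Check: order respected (A at step 2, C at step 4); 5 moves as required.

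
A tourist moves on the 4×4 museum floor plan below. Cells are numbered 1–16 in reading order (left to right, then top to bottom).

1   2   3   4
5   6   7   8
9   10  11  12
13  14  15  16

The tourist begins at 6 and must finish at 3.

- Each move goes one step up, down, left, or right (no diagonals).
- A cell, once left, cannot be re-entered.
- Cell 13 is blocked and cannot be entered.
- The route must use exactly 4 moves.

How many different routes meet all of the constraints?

Need simple routes of exactly 4 moves from 6 to 3 (Manhattan distance 2, so 1 moves are spent on a detour and 1 undoing it).
Enumerating: 6 10 11 7 3 | 6 5 1 2 3 | 6 7 8 4 3.
That gives 3 routes.

3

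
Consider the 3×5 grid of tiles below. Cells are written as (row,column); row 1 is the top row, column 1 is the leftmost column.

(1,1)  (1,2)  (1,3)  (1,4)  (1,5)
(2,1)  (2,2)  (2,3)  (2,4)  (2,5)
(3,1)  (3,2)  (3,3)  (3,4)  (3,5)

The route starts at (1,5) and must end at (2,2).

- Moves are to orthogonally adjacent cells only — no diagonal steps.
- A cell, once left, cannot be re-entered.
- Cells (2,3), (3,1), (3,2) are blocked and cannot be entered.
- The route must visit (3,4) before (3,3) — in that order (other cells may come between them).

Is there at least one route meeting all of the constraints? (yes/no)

no

(3,3) must be visited but has only one open neighbour ((3,4)), and it is neither the start nor the goal — the route would have to enter and leave through (3,4), re-entering it.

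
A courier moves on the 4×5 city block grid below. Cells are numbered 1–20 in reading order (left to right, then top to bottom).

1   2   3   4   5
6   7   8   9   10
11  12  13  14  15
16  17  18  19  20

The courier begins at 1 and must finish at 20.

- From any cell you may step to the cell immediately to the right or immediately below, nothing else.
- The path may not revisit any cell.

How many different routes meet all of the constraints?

A right/down-only route from 1 to 20 makes exactly 3 down-moves and 4 right-moves in some order.
With no other constraints that would be C(7,3) = 35 routes.
That gives 35 routes.

35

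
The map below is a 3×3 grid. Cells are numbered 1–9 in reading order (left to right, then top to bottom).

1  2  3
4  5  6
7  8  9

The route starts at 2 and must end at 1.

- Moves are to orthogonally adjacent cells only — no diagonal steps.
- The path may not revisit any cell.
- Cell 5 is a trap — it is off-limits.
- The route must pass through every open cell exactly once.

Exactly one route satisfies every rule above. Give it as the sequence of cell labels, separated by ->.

Need to visit all 8 open cells exactly once, starting at 2 and ending at 1.
Cell 4 has only two open neighbours (1 and 7), so the path must pass straight through it: one of those is the cell it's entered from and the other is where it exits.
Route from 2: right 1 to 3, down 2 to 9, left 2 to 7, up 2 to 1 — 7 moves in all.
Check: all 8 open cells covered.

2 -> 3 -> 6 -> 9 -> 8 -> 7 -> 4 -> 1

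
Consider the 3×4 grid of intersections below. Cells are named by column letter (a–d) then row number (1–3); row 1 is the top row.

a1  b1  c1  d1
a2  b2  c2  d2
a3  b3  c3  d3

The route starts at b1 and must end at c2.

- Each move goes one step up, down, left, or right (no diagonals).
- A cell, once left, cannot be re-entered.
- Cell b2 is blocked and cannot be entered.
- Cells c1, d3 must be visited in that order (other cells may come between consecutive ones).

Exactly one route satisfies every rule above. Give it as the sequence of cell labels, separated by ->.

b1 -> c1 -> d1 -> d2 -> d3 -> c3 -> c2

The waypoints must appear in the order c1, d3, with no cell reused.
Route from b1: right 2 to d1, down 2 to d3, left 1 to c3, up 1 to c2 — 6 moves in all.
Check: order respected (c1 at step 1, d3 at step 4).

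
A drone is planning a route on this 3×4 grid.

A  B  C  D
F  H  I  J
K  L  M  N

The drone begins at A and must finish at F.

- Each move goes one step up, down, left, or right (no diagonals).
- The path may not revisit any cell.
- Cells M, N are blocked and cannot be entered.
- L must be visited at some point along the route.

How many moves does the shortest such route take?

5

Any route passes through L somewhere between A and F. Summing Manhattan distances along the two legs (A → L → F) gives a lower bound of 3 + 2 = 5 moves.
A route of 5 moves achieves this: A → B → H → L → K → F.
Since 5 matches the lower bound, it is optimal.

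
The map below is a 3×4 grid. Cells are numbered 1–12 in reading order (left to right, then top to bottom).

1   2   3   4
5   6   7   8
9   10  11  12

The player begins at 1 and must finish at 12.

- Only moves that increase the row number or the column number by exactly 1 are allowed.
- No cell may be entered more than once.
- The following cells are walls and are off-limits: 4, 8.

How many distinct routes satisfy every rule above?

A right/down-only route from 1 to 12 makes exactly 2 down-moves and 3 right-moves in some order.
With no other constraints that would be C(5,2) = 10 routes.
Subtract routes through each blocked cell (inclusion–exclusion for overlaps): − through 4: 1 − through 8: 4 + through 4&8: 1 → 6.
That gives 6 routes.

6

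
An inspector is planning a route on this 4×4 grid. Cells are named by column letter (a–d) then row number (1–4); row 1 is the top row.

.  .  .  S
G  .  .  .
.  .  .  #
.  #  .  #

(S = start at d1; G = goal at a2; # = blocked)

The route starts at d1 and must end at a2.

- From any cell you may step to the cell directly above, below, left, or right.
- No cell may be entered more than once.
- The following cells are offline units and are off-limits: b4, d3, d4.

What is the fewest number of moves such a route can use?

4

The Manhattan distance from d1 to a2 is |1−2| + |4−1| = 4, so at least 4 moves are needed.
A route of 4 moves achieves this: d1 → d2 → c2 → b2 → a2.
Since 4 matches the lower bound, it is optimal.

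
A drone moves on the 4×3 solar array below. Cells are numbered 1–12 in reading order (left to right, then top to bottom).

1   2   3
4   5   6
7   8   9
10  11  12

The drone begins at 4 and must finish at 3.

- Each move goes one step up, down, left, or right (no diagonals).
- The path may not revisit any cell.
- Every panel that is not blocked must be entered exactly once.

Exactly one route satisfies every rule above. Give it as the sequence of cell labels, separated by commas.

4, 1, 2, 5, 8, 7, 10, 11, 12, 9, 6, 3

Need to visit all 12 open cells exactly once, starting at 4 and ending at 3.
Cell 1 has only two open neighbours (4 and 2), so the path must pass straight through it: one of those is the cell it's entered from and the other is where it exits.
Route from 4: up 1 to 1, right 1 to 2, down 2 to 8, left 1 to 7, down 1 to 10, right 2 to 12, up 3 to 3 — 11 moves in all.
Check: all 12 open cells covered.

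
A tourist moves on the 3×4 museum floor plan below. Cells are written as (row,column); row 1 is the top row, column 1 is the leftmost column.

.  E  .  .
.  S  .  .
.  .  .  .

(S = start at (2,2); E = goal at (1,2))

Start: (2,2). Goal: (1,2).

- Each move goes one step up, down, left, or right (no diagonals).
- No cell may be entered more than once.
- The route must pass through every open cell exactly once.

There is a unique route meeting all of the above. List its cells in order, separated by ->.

(2,2) -> (2,3) -> (1,3) -> (1,4) -> (2,4) -> (3,4) -> (3,3) -> (3,2) -> (3,1) -> (2,1) -> (1,1) -> (1,2)

Need to visit all 12 open cells exactly once, starting at (2,2) and ending at (1,2).
Cell (1,1) has only two open neighbours ((2,1) and (1,2)), so the path must pass straight through it: one of those is the cell it's entered from and the other is where it exits.
Route from (2,2): right to (2,3), up to (1,3), right to (1,4), 2× down (reaching (3,4)), 3× left (reaching (3,1)), 2× up (reaching (1,1)), right to (1,2) — 11 moves in all.
Check: all 12 open cells covered.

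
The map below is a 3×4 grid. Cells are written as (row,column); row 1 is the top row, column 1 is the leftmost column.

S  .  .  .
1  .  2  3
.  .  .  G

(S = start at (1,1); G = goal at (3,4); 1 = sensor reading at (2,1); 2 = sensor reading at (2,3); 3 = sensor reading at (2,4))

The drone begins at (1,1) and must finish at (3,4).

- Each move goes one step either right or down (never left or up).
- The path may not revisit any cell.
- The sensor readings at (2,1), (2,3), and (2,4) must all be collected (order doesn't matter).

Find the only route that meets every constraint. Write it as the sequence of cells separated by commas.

(1,1), (2,1), (2,2), (2,3), (2,4), (3,4)

Moves only go right or down, so the column and row indices never decrease.
Route from (1,1): down 1 to (2,1), right 3 to (2,4), down 1 to (3,4) — 5 moves in all.
Check: all required cells visited.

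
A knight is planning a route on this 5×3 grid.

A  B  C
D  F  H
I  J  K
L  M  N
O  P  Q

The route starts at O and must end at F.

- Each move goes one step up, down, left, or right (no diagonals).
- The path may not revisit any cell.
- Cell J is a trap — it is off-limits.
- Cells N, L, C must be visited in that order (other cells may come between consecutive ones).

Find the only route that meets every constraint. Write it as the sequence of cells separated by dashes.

The waypoints must appear in the order N, L, C, with no cell reused.
Route from O: right 2 to Q, up 1 to N, left 2 to L, up 3 to A, right 2 to C, down 1 to H, left 1 to F — 12 moves in all.
Check: order respected (N at step 3, L at step 5, C at step 10).

O - P - Q - N - M - L - I - D - A - B - C - H - F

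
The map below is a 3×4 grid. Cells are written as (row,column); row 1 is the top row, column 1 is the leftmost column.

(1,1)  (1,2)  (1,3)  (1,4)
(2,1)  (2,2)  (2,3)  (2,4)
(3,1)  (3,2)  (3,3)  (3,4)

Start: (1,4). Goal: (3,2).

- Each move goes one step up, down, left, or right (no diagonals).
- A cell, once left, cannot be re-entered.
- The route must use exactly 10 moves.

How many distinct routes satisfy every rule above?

Need simple routes of exactly 10 moves from (1,4) to (3,2) (Manhattan distance 4, so 3 moves are spent on a detour and 3 undoing it).
Enumerating: (1,4) (2,4) (3,4) (3,3) (2,3) (1,3) (1,2) (2,2) (2,1) (3,1) (3,2) | (1,4) (2,4) (3,4) (3,3) (2,3) (1,3) (1,2) (1,1) (2,1) (3,1) (3,2) | (1,4) (2,4) (3,4) (3,3) (2,3) (1,3) (1,2) (1,1) (2,1) (2,2) (3,2) | (1,4) (2,4) (3,4) (3,3) (2,3) (2,2) (1,2) (1,1) (2,1) (3,1) (3,2) | (1,4) (1,3) (1,2) (1,1) (2,1) (2,2) (2,3) (2,4) (3,4) (3,3) (3,2).
That gives 5 routes.

5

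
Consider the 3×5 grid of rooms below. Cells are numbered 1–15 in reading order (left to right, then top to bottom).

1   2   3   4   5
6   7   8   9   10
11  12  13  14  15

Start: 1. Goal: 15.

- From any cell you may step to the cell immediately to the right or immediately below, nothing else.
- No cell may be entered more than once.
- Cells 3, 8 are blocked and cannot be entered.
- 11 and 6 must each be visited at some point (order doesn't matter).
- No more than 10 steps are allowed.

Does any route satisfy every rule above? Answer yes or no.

yes

One route that works: 1 → 6 → 11 → 12 → 13 → 14 → 15.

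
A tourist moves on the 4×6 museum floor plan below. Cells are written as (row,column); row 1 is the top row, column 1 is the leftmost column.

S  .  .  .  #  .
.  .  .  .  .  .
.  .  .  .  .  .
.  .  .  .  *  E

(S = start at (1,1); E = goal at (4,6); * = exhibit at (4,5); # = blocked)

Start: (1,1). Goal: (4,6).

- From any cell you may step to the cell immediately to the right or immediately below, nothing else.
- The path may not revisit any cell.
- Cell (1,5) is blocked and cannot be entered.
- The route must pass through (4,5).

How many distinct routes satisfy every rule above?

A right/down-only route from (1,1) to (4,6) makes exactly 3 down-moves and 5 right-moves in some order.
With no other constraints that would be C(8,3) = 56 routes.
Split at (4,5) and multiply the segment counts (each segment already excludes blocked cells): (1,1)→(4,5): 34; (4,5)→(4,6): 1; product = 34.
That gives 34 routes.

34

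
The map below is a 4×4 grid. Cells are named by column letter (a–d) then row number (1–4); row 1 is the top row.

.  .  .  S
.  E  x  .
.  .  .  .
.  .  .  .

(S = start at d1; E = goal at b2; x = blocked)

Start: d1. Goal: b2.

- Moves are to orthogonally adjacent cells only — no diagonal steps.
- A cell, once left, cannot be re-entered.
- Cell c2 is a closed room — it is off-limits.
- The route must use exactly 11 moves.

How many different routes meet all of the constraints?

8

Need simple routes of exactly 11 moves from d1 to b2 (Manhattan distance 3, so 4 moves are spent on a detour and 4 undoing it).
Enumerating: d1 d2 d3 d4 c4 c3 b3 b4 a4 a3 a2 b2 | d1 d2 d3 d4 c4 c3 b3 a3 a2 a1 b1 b2 | d1 d2 d3 d4 c4 b4 b3 a3 a2 a1 b1 b2 | d1 d2 d3 d4 c4 b4 a4 a3 a2 a1 b1 b2 | d1 d2 d3 c3 c4 b4 b3 a3 a2 a1 b1 b2 | d1 d2 d3 c3 c4 b4 a4 a3 a2 a1 b1 b2 | d1 d2 d3 c3 b3 b4 a4 a3 a2 a1 b1 b2 | d1 c1 b1 a1 a2 a3 a4 b4 c4 c3 b3 b2.
That gives 8 routes.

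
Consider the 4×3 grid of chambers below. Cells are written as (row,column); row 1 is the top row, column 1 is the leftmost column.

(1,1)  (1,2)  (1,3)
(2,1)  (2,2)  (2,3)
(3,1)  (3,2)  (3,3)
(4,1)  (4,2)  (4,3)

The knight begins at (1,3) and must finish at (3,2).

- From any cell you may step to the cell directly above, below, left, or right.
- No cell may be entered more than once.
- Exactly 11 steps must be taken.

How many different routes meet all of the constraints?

Need simple routes of exactly 11 moves from (1,3) to (3,2) (Manhattan distance 3, so 4 moves are spent on a detour and 4 undoing it).
Enumerating: (1,3) (2,3) (3,3) (4,3) (4,2) (4,1) (3,1) (2,1) (1,1) (1,2) (2,2) (3,2) | (1,3) (2,3) (2,2) (1,2) (1,1) (2,1) (3,1) (4,1) (4,2) (4,3) (3,3) (3,2) | (1,3) (1,2) (1,1) (2,1) (3,1) (4,1) (4,2) (4,3) (3,3) (2,3) (2,2) (3,2) | (1,3) (1,2) (1,1) (2,1) (2,2) (2,3) (3,3) (4,3) (4,2) (4,1) (3,1) (3,2).
That gives 4 routes.

4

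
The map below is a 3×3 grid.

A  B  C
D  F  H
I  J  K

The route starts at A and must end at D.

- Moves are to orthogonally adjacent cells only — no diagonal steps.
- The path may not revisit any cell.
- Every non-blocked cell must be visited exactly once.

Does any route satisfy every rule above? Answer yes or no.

Colour the cells like a checkerboard: each orthogonal step flips colour, so a Hamiltonian route alternates colours. Here there are 5 cells of one colour and 4 of the other, with start on the opposite colour to the goal — the counts and endpoints can't be arranged into an alternating sequence of length 9, so no Hamiltonian route exists.

no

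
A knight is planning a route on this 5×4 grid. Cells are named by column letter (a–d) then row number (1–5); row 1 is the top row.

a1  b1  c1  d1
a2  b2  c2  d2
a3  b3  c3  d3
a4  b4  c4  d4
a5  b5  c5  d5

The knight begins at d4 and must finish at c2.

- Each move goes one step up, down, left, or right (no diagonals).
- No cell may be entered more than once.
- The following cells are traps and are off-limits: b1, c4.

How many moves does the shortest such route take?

3

The Manhattan distance from d4 to c2 is |4−2| + |4−3| = 3, so at least 3 moves are needed.
A route of 3 moves achieves this: d4 → d3 → d2 → c2.
Since 3 matches the lower bound, it is optimal.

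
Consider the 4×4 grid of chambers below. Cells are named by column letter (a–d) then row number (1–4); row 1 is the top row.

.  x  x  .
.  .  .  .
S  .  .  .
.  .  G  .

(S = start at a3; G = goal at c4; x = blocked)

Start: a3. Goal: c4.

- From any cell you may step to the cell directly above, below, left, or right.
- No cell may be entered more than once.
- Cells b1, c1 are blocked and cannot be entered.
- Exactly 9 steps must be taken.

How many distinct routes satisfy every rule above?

6

Need simple routes of exactly 9 moves from a3 to c4 (Manhattan distance 3, so 3 moves are spent on a detour and 3 undoing it).
Enumerating: a3 a2 b2 b3 c3 c2 d2 d3 d4 c4 | a3 a2 b2 c2 d2 d3 c3 b3 b4 c4 | a3 a4 b4 b3 b2 c2 c3 d3 d4 c4 | a3 a4 b4 b3 b2 c2 d2 d3 d4 c4 | a3 a4 b4 b3 b2 c2 d2 d3 c3 c4 | a3 a4 b4 b3 c3 c2 d2 d3 d4 c4.
That gives 6 routes.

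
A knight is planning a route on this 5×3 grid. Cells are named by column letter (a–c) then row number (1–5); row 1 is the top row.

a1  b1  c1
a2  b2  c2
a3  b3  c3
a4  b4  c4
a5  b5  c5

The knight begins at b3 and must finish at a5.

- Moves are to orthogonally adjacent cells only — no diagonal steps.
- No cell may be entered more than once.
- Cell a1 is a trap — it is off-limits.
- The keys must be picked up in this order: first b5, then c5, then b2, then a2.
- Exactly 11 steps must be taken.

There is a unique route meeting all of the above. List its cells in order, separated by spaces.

b3 b4 b5 c5 c4 c3 c2 b2 a2 a3 a4 a5

The waypoints must appear in the order b5, c5, b2, a2, with no cell reused.
Route from b3: down 2 to b5, right 1 to c5, up 3 to c2, left 2 to a2, down 3 to a5 — 11 moves in all.
Check: order respected (b5 at step 2, c5 at step 3, b2 at step 7, a2 at step 8); 11 moves as required.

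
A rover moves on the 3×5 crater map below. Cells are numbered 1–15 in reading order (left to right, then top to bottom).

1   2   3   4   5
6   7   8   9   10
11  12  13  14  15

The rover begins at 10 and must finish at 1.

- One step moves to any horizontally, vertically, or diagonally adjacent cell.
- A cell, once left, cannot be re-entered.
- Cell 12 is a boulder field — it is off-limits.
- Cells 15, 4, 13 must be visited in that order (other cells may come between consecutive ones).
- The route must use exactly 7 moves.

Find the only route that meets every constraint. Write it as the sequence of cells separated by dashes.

10 - 15 - 9 - 4 - 8 - 13 - 7 - 1

The waypoints must appear in the order 15, 4, 13, with no cell reused.
Route from 10: down 1 to 15, up-left 1 to 9, up 1 to 4, down-left 1 to 8, down 1 to 13, up-left 2 to 1 — 7 moves in all.
Check: order respected (15 at step 1, 4 at step 3, 13 at step 5); 7 moves as required.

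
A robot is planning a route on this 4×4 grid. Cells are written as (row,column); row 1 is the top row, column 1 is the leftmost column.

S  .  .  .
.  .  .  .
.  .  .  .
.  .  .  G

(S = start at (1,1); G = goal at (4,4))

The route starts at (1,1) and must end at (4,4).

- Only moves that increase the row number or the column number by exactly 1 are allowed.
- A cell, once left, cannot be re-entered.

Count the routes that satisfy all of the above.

20

A right/down-only route from (1,1) to (4,4) makes exactly 3 down-moves and 3 right-moves in some order.
With no other constraints that would be C(6,3) = 20 routes.
That gives 20 routes.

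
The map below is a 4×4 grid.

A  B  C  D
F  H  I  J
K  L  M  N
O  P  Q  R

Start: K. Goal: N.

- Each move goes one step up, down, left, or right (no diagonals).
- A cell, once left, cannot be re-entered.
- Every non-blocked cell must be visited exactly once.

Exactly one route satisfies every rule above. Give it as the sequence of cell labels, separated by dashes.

Need to visit all 16 open cells exactly once, starting at K and ending at N.
Cell D has only two open neighbours (J and C), so the path must pass straight through it: one of those is the cell it's entered from and the other is where it exits.
Route from K: down 1 to O, right 1 to P, up 2 to H, left 1 to F, up 1 to A, right 3 to D, down 1 to J, left 1 to I, down 2 to Q, right 1 to R, up 1 to N — 15 moves in all.
Check: all 16 open cells covered.

K - O - P - L - H - F - A - B - C - D - J - I - M - Q - R - N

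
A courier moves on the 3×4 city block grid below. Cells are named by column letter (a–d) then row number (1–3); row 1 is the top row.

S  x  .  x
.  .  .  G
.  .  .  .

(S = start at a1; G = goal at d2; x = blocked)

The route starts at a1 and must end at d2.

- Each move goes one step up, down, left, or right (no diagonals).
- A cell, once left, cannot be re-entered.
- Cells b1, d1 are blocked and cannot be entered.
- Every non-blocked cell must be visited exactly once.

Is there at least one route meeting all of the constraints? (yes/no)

Cell c1 has only one open neighbour but is neither the start nor the goal, so a Hamiltonian route would have to both enter and leave it through the same neighbour — impossible without revisiting.

no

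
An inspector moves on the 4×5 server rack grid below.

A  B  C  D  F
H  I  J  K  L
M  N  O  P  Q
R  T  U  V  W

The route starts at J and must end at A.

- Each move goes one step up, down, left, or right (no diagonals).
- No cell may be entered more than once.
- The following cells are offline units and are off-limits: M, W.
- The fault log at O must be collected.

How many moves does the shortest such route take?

Any route passes through O somewhere between J and A. Summing Manhattan distances along the two legs (J → O → A) gives a lower bound of 1 + 4 = 5 moves.
A route of 5 moves achieves this: J → O → N → I → B → A.
Since 5 matches the lower bound, it is optimal.

5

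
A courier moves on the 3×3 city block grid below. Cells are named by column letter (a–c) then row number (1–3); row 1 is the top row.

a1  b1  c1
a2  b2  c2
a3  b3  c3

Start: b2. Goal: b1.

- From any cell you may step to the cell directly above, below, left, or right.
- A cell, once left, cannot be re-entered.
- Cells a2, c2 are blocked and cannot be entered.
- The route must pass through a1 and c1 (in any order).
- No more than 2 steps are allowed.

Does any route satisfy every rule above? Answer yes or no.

a1 must be visited but has only one open neighbour (b1), and it is neither the start nor the goal — the route would have to enter and leave through b1, re-entering it.

no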